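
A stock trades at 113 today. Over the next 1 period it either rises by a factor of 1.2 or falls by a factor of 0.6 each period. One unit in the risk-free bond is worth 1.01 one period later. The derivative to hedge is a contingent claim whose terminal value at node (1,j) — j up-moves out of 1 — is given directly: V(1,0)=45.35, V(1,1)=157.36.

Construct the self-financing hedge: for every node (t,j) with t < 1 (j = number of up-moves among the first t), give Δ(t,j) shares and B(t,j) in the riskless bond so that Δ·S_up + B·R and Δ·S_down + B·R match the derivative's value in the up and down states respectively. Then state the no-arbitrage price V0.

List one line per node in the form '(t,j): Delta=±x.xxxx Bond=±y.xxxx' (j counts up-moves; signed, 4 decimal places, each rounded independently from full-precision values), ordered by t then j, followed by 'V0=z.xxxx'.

(0,0): Delta=1.6521 Bond=-66.0000
V0=120.6833

Risk-neutral probability p* = (R−d)/(u−d) = (1.01−0.6)/(1.2−0.6) = 0.6833.
Terminal values V(1,·): V(1,0)=45.3500, V(1,1)=157.3600
  t=0,j=0: stock 113.0000 → up 135.6000 (V=157.3600), down 67.8000 (V=45.3500). Price 120.6833; hedge Δ=1.6521, bond B=-66.0000.
Self-financing check: at every node Δ·S+B equals the discounted successor values.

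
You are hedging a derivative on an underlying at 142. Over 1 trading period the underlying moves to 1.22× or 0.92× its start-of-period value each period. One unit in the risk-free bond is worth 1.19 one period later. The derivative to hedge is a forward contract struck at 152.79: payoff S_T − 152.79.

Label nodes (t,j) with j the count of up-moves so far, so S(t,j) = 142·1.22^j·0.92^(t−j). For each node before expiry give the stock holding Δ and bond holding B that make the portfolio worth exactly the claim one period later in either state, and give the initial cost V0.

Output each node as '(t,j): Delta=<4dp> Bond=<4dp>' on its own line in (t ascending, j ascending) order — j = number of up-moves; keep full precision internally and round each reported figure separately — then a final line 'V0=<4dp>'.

No-arbitrage ⇒ martingale measure with p* = (R−d)/(u−d) = 0.9000.
At expiry t=1: V(1,0)=-22.1500, V(1,1)=20.4500
Node (0,0) S=142.0000: V=(p*·20.4500+(1−p*)·-22.1500)/1.19=13.6050; Δ=(20.4500−-22.1500)/(173.2400−130.6400)=1.0000; B=V−Δ·S=-128.3950
Each (Δ,B) replicates both successor values, so the strategy is self-financing and V0 is arbitrage-free.

(0,0): Delta=1.0000 Bond=-128.3950
V0=13.6050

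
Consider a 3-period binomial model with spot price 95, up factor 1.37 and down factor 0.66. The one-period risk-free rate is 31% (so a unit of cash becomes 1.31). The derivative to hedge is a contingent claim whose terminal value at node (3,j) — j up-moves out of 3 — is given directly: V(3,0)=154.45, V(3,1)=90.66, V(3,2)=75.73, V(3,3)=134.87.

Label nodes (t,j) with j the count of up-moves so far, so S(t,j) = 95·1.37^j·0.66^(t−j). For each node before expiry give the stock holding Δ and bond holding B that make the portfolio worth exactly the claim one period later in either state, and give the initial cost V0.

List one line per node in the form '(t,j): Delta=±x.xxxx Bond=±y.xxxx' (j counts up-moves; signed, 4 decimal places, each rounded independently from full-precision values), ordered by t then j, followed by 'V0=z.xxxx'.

(0,0): Delta=0.4043 Bond=15.6119
(1,0): Delta=-0.3268 Bond=66.2942
(1,1): Delta=0.4368 Bond=16.2200
(2,0): Delta=-2.1711 Bond=163.1662
(2,1): Delta=-0.2448 Bond=79.8005
(2,2): Delta=0.4672 Bond=15.8434
V0=54.0229

No-arbitrage ⇒ martingale measure with p* = (R−d)/(u−d) = 0.9155.
At expiry t=3: V(3,0)=154.4500, V(3,1)=90.6600, V(3,2)=75.7300, V(3,3)=134.8700
  t=2,j=0: stock 41.3820 → up 56.6933 (V=90.6600), down 27.3121 (V=154.4500). Price 73.3211; hedge Δ=-2.1711, bond B=163.1662.
  t=2,j=1: stock 85.8990 → up 117.6816 (V=75.7300), down 56.6933 (V=90.6600). Price 58.7723; hedge Δ=-0.2448, bond B=79.8005.
  t=2,j=2: stock 178.3055 → up 244.2785 (V=134.8700), down 117.6816 (V=75.7300). Price 99.1391; hedge Δ=0.4672, bond B=15.8434.
  t=1,j=0: stock 62.7000 → up 85.8990 (V=58.7723), down 41.3820 (V=73.3211). Price 45.8029; hedge Δ=-0.3268, bond B=66.2942.
  t=1,j=1: stock 130.1500 → up 178.3055 (V=99.1391), down 85.8990 (V=58.7723). Price 73.0747; hedge Δ=0.4368, bond B=16.2200.
  t=0,j=0: stock 95.0000 → up 130.1500 (V=73.0747), down 62.7000 (V=45.8029). Price 54.0229; hedge Δ=0.4043, bond B=15.6119.
Each (Δ,B) replicates both successor values, so the strategy is self-financing and V0 is arbitrage-free.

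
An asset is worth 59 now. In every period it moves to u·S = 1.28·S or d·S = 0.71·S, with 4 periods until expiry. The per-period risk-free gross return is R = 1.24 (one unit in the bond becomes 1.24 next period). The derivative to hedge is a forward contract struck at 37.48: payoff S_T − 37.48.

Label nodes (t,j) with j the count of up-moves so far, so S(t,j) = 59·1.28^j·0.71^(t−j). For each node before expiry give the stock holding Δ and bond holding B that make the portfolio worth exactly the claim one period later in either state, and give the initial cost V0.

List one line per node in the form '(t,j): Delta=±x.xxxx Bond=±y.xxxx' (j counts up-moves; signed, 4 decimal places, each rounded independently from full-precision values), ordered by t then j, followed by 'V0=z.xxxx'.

(0,0): Delta=1.0000 Bond=-15.8531
(1,0): Delta=1.0000 Bond=-19.6578
(1,1): Delta=1.0000 Bond=-19.6578
(2,0): Delta=1.0000 Bond=-24.3757
(2,1): Delta=1.0000 Bond=-24.3757
(2,2): Delta=1.0000 Bond=-24.3757
(3,0): Delta=1.0000 Bond=-30.2258
(3,1): Delta=1.0000 Bond=-30.2258
(3,2): Delta=1.0000 Bond=-30.2258
(3,3): Delta=1.0000 Bond=-30.2258
V0=43.1469

No-arbitrage ⇒ martingale measure with p* = (R−d)/(u−d) = 0.9298.
Terminal values V(4,·): V(4,0)=-22.4871, V(4,1)=-10.4506, V(4,2)=11.2491, V(4,3)=50.3697, V(4,4)=120.8969
  t=3,j=0: stock 21.1167 → up 27.0294 (V=-10.4506), down 14.9929 (V=-22.4871). Price -9.1091; hedge Δ=1.0000, bond B=-30.2258.
  t=3,j=1: stock 38.0696 → up 48.7291 (V=11.2491), down 27.0294 (V=-10.4506). Price 7.8438; hedge Δ=1.0000, bond B=-30.2258.
  t=3,j=2: stock 68.6326 → up 87.8497 (V=50.3697), down 48.7291 (V=11.2491). Price 38.4068; hedge Δ=1.0000, bond B=-30.2258.
  t=3,j=3: stock 123.7320 → up 158.3769 (V=120.8969), down 87.8497 (V=50.3697). Price 93.5062; hedge Δ=1.0000, bond B=-30.2258.
  t=2,j=0: stock 29.7419 → up 38.0696 (V=7.8438), down 21.1167 (V=-9.1091). Price 5.3662; hedge Δ=1.0000, bond B=-24.3757.
  t=2,j=1: stock 53.6192 → up 68.6326 (V=38.4068), down 38.0696 (V=7.8438). Price 29.2435; hedge Δ=1.0000, bond B=-24.3757.
  t=2,j=2: stock 96.6656 → up 123.7320 (V=93.5062), down 68.6326 (V=38.4068). Price 72.2899; hedge Δ=1.0000, bond B=-24.3757.
  t=1,j=0: stock 41.8900 → up 53.6192 (V=29.2435), down 29.7419 (V=5.3662). Price 22.2322; hedge Δ=1.0000, bond B=-19.6578.
  t=1,j=1: stock 75.5200 → up 96.6656 (V=72.2899), down 53.6192 (V=29.2435). Price 55.8622; hedge Δ=1.0000, bond B=-19.6578.
  t=0,j=0: stock 59.0000 → up 75.5200 (V=55.8622), down 41.8900 (V=22.2322). Price 43.1469; hedge Δ=1.0000, bond B=-15.8531.
Root portfolio cost Δ·59+B reproduces V0=43.1469.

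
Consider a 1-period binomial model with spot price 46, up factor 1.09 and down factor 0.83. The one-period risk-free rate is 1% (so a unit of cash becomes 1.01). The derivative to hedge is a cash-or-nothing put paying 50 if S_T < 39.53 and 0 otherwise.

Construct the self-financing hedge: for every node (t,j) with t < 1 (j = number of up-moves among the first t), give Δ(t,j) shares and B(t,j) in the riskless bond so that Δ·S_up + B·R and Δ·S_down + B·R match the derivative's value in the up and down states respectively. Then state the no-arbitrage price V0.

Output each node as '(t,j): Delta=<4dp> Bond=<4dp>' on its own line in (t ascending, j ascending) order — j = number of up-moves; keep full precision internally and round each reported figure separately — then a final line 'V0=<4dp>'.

Since d<R<u, set p* = (R−d)/(u−d) = 0.6923; price each node as the discounted p*-expectation of its children.
Terminal values V(1,·): V(1,0)=50.0000, V(1,1)=0.0000
Node (0,0) S=46.0000: V=(p*·0.0000+(1−p*)·50.0000)/1.01=15.2323; Δ=(0.0000−50.0000)/(50.1400−38.1800)=-4.1806; B=V−Δ·S=207.5400
The time-0 hedge costs 15.2323, which is the no-arbitrage price.

(0,0): Delta=-4.1806 Bond=207.5400
V0=15.2323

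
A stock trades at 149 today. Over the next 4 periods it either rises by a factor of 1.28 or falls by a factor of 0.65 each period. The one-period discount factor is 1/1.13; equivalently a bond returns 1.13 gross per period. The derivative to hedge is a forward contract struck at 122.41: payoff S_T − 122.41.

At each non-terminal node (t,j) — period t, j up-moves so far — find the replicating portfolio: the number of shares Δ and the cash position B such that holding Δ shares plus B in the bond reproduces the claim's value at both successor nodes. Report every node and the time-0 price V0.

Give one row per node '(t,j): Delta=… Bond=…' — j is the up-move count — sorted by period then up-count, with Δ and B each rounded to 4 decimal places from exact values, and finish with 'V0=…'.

Since d<R<u, set p* = (R−d)/(u−d) = 0.7619; price each node as the discounted p*-expectation of its children.
At expiry t=4: V(4,0)=-95.8126, V(4,1)=-70.0335, V(4,2)=-19.2686, V(4,3)=80.6992, V(4,4)=277.5588
(3,0): S=40.9191. Δ = (V_up−V_dn)/(S_up−S_dn) = (-70.0335−-95.8126)/(52.3765−26.5974) = 1.0000. V = [p*·-70.0335 + (1−p*)·-95.8126]/1.13 = -67.4083. B = V − Δ·S = -108.3274.
(3,1): S=80.5792. Δ = (V_up−V_dn)/(S_up−S_dn) = (-19.2686−-70.0335)/(103.1414−52.3765) = 1.0000. V = [p*·-19.2686 + (1−p*)·-70.0335]/1.13 = -27.7482. B = V − Δ·S = -108.3274.
(3,2): S=158.6790. Δ = (V_up−V_dn)/(S_up−S_dn) = (80.6992−-19.2686)/(203.1092−103.1414) = 1.0000. V = [p*·80.6992 + (1−p*)·-19.2686]/1.13 = 50.3516. B = V − Δ·S = -108.3274.
(3,3): S=312.4756. Δ = (V_up−V_dn)/(S_up−S_dn) = (277.5588−80.6992)/(399.9688−203.1092) = 1.0000. V = [p*·277.5588 + (1−p*)·80.6992]/1.13 = 204.1482. B = V − Δ·S = -108.3274.
(2,0): S=62.9525. Δ = (V_up−V_dn)/(S_up−S_dn) = (-27.7482−-67.4083)/(80.5792−40.9191) = 1.0000. V = [p*·-27.7482 + (1−p*)·-67.4083]/1.13 = -32.9125. B = V − Δ·S = -95.8650.
(2,1): S=123.9680. Δ = (V_up−V_dn)/(S_up−S_dn) = (50.3516−-27.7482)/(158.6790−80.5792) = 1.0000. V = [p*·50.3516 + (1−p*)·-27.7482]/1.13 = 28.1030. B = V − Δ·S = -95.8650.
(2,2): S=244.1216. Δ = (V_up−V_dn)/(S_up−S_dn) = (204.1482−50.3516)/(312.4756−158.6790) = 1.0000. V = [p*·204.1482 + (1−p*)·50.3516]/1.13 = 148.2566. B = V − Δ·S = -95.8650.
(1,0): S=96.8500. Δ = (V_up−V_dn)/(S_up−S_dn) = (28.1030−-32.9125)/(123.9680−62.9525) = 1.0000. V = [p*·28.1030 + (1−p*)·-32.9125]/1.13 = 12.0137. B = V − Δ·S = -84.8363.
(1,1): S=190.7200. Δ = (V_up−V_dn)/(S_up−S_dn) = (148.2566−28.1030)/(244.1216−123.9680) = 1.0000. V = [p*·148.2566 + (1−p*)·28.1030]/1.13 = 105.8837. B = V − Δ·S = -84.8363.
(0,0): S=149.0000. Δ = (V_up−V_dn)/(S_up−S_dn) = (105.8837−12.0137)/(190.7200−96.8500) = 1.0000. V = [p*·105.8837 + (1−p*)·12.0137]/1.13 = 73.9237. B = V − Δ·S = -75.0763.
Self-financing check: at every node Δ·S+B equals the discounted successor values.

(0,0): Delta=1.0000 Bond=-75.0763
(1,0): Delta=1.0000 Bond=-84.8363
(1,1): Delta=1.0000 Bond=-84.8363
(2,0): Delta=1.0000 Bond=-95.8650
(2,1): Delta=1.0000 Bond=-95.8650
(2,2): Delta=1.0000 Bond=-95.8650
(3,0): Delta=1.0000 Bond=-108.3274
(3,1): Delta=1.0000 Bond=-108.3274
(3,2): Delta=1.0000 Bond=-108.3274
(3,3): Delta=1.0000 Bond=-108.3274
V0=73.9237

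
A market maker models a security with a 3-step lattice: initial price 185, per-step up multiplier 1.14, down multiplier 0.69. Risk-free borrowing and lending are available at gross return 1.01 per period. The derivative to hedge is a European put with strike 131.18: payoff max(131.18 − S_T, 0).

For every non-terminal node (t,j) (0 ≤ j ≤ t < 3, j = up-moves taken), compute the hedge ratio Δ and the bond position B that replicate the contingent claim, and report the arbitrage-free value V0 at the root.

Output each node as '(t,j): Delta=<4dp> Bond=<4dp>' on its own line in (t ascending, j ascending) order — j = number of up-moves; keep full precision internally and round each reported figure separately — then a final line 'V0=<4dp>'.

The replicating-portfolio and risk-neutral prices coincide; use p* = (1.01−0.69)/(1.14−0.69) = 0.7111 for the latter.
Terminal values V(3,·): V(3,0)=70.4058, V(3,1)=30.7705, V(3,2)=0.0000, V(3,3)=0.0000
Node (2,0) S=88.0785: V=(p*·30.7705+(1−p*)·70.4058)/1.01=41.8027; Δ=(30.7705−70.4058)/(100.4095−60.7742)=-1.0000; B=V−Δ·S=129.8812
Node (2,1) S=145.5210: V=(p*·0.0000+(1−p*)·30.7705)/1.01=8.8012; Δ=(0.0000−30.7705)/(165.8939−100.4095)=-0.4699; B=V−Δ·S=77.1802
Node (2,2) S=240.4260: V=(p*·0.0000+(1−p*)·0.0000)/1.01=0.0000; Δ=(0.0000−0.0000)/(274.0856−165.8939)=0.0000; B=V−Δ·S=0.0000
Node (1,0) S=127.6500: V=(p*·8.8012+(1−p*)·41.8027)/1.01=18.1535; Δ=(8.8012−41.8027)/(145.5210−88.0785)=-0.5745; B=V−Δ·S=91.4900
Node (1,1) S=210.9000: V=(p*·0.0000+(1−p*)·8.8012)/1.01=2.5174; Δ=(0.0000−8.8012)/(240.4260−145.5210)=-0.0927; B=V−Δ·S=22.0757
Node (0,0) S=185.0000: V=(p*·2.5174+(1−p*)·18.1535)/1.01=6.9648; Δ=(2.5174−18.1535)/(210.9000−127.6500)=-0.1878; B=V−Δ·S=41.7116
Root portfolio cost Δ·185+B reproduces V0=6.9648.

(0,0): Delta=-0.1878 Bond=41.7116
(1,0): Delta=-0.5745 Bond=91.4900
(1,1): Delta=-0.0927 Bond=22.0757
(2,0): Delta=-1.0000 Bond=129.8812
(2,1): Delta=-0.4699 Bond=77.1802
(2,2): Delta=0.0000 Bond=0.0000
V0=6.9648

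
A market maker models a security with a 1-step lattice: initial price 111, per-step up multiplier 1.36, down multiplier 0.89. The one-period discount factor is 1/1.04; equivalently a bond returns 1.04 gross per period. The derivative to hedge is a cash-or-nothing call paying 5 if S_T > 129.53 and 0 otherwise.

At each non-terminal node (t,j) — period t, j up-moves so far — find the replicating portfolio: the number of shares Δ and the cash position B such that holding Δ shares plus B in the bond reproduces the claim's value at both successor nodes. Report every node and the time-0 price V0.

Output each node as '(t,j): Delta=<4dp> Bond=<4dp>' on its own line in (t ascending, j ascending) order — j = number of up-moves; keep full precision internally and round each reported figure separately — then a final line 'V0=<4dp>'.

No-arbitrage ⇒ martingale measure with p* = (R−d)/(u−d) = 0.3191.
Payoff layer (t=1): V(1,0)=0.0000, V(1,1)=5.0000
Node (0,0) S=111.0000: V=(p*·5.0000+(1−p*)·0.0000)/1.04=1.5344; Δ=(5.0000−0.0000)/(150.9600−98.7900)=0.0958; B=V−Δ·S=-9.1039
Check: Δ(0,0)·S0 + B(0,0) = 1.5344 = V0.

(0,0): Delta=0.0958 Bond=-9.1039
V0=1.5344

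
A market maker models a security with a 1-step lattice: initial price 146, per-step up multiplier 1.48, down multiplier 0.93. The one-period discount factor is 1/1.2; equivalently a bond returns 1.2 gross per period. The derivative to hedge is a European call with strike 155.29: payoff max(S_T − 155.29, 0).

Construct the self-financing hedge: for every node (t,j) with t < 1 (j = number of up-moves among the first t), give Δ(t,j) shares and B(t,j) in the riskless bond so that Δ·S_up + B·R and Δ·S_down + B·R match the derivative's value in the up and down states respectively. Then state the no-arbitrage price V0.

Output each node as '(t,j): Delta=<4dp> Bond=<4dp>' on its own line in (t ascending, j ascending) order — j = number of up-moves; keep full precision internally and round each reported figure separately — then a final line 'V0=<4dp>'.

(0,0): Delta=0.7570 Bond=-85.6586
V0=24.8686

Risk-neutral probability p* = (R−d)/(u−d) = (1.2−0.93)/(1.48−0.93) = 0.4909.
Terminal values V(1,·): V(1,0)=0.0000, V(1,1)=60.7900
Node (0,0) S=146.0000: V=(p*·60.7900+(1−p*)·0.0000)/1.2=24.8686; Δ=(60.7900−0.0000)/(216.0800−135.7800)=0.7570; B=V−Δ·S=-85.6586
The time-0 hedge costs 24.8686, which is the no-arbitrage price.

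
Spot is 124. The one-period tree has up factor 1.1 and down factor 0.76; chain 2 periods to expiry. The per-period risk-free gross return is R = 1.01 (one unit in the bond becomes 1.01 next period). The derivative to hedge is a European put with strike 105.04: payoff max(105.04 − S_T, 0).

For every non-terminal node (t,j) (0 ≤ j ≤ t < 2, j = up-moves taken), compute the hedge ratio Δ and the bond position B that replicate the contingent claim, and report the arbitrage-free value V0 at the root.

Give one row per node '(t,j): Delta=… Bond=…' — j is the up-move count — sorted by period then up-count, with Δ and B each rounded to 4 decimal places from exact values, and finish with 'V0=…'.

(0,0): Delta=-0.2229 Bond=30.4657
(1,0): Delta=-1.0000 Bond=104.0000
(1,1): Delta=-0.0297 Bond=4.4077
V0=2.8205

The replicating-portfolio and risk-neutral prices coincide; use p* = (1.01−0.76)/(1.1−0.76) = 0.7353 for the latter.
At expiry t=2: V(2,0)=33.4176, V(2,1)=1.3760, V(2,2)=0.0000
Node (1,0) S=94.2400: V=(p*·1.3760+(1−p*)·33.4176)/1.01=9.7600; Δ=(1.3760−33.4176)/(103.6640−71.6224)=-1.0000; B=V−Δ·S=104.0000
Node (1,1) S=136.4000: V=(p*·0.0000+(1−p*)·1.3760)/1.01=0.3606; Δ=(0.0000−1.3760)/(150.0400−103.6640)=-0.0297; B=V−Δ·S=4.4077
Node (0,0) S=124.0000: V=(p*·0.3606+(1−p*)·9.7600)/1.01=2.8205; Δ=(0.3606−9.7600)/(136.4000−94.2400)=-0.2229; B=V−Δ·S=30.4657
Self-financing check: at every node Δ·S+B equals the discounted successor values.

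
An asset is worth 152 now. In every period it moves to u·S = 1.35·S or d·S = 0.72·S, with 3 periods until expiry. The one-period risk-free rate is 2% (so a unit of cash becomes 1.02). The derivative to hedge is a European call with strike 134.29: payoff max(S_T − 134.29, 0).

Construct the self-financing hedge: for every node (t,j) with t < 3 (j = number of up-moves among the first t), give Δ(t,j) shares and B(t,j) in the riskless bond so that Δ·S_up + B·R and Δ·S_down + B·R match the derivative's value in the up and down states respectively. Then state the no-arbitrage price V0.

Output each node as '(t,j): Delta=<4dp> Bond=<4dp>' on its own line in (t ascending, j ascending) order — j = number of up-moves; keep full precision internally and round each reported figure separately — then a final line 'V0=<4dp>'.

(0,0): Delta=0.7235 Bond=-63.7044
(1,0): Delta=0.4412 Bond=-34.0865
(1,1): Delta=0.8891 Bond=-98.9596
(2,0): Delta=0.0000 Bond=0.0000
(2,1): Delta=0.7001 Bond=-73.0133
(2,2): Delta=1.0000 Bond=-131.6569
V0=46.2695

The replicating-portfolio and risk-neutral prices coincide; use p* = (1.02−0.72)/(1.35−0.72) = 0.4762 for the latter.
At expiry t=3: V(3,0)=0.0000, V(3,1)=0.0000, V(3,2)=65.1644, V(3,3)=239.6870
(2,0): S=78.7968. Δ = (V_up−V_dn)/(S_up−S_dn) = (0.0000−0.0000)/(106.3757−56.7337) = 0.0000. V = [p*·0.0000 + (1−p*)·0.0000]/1.02 = 0.0000. B = V − Δ·S = 0.0000.
(2,1): S=147.7440. Δ = (V_up−V_dn)/(S_up−S_dn) = (65.1644−0.0000)/(199.4544−106.3757) = 0.7001. V = [p*·65.1644 + (1−p*)·0.0000]/1.02 = 30.4222. B = V − Δ·S = -73.0133.
(2,2): S=277.0200. Δ = (V_up−V_dn)/(S_up−S_dn) = (239.6870−65.1644)/(373.9770−199.4544) = 1.0000. V = [p*·239.6870 + (1−p*)·65.1644]/1.02 = 145.3631. B = V − Δ·S = -131.6569.
(1,0): S=109.4400. Δ = (V_up−V_dn)/(S_up−S_dn) = (30.4222−0.0000)/(147.7440−78.7968) = 0.4412. V = [p*·30.4222 + (1−p*)·0.0000]/1.02 = 14.2027. B = V − Δ·S = -34.0865.
(1,1): S=205.2000. Δ = (V_up−V_dn)/(S_up−S_dn) = (145.3631−30.4222)/(277.0200−147.7440) = 0.8891. V = [p*·145.3631 + (1−p*)·30.4222]/1.02 = 83.4863. B = V − Δ·S = -98.9596.
(0,0): S=152.0000. Δ = (V_up−V_dn)/(S_up−S_dn) = (83.4863−14.2027)/(205.2000−109.4400) = 0.7235. V = [p*·83.4863 + (1−p*)·14.2027]/1.02 = 46.2695. B = V − Δ·S = -63.7044.
Each (Δ,B) replicates both successor values, so the strategy is self-financing and V0 is arbitrage-free.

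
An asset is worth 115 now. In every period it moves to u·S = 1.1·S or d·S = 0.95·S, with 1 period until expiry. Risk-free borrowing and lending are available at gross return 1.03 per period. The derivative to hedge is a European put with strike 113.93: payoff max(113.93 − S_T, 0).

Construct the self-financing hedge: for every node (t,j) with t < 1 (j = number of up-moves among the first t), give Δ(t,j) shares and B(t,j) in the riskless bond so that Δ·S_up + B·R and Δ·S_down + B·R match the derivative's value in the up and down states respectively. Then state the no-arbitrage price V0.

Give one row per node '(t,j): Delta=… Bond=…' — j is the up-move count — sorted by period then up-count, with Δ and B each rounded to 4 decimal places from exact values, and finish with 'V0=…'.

Risk-neutral probability p* = (R−d)/(u−d) = (1.03−0.95)/(1.1−0.95) = 0.5333.
Terminal values V(1,·): V(1,0)=4.6800, V(1,1)=0.0000
(0,0): S=115.0000. Δ = (V_up−V_dn)/(S_up−S_dn) = (0.0000−4.6800)/(126.5000−109.2500) = -0.2713. V = [p*·0.0000 + (1−p*)·4.6800]/1.03 = 2.1204. B = V − Δ·S = 33.3204.
Root portfolio cost Δ·115+B reproduces V0=2.1204.

(0,0): Delta=-0.2713 Bond=33.3204
V0=2.1204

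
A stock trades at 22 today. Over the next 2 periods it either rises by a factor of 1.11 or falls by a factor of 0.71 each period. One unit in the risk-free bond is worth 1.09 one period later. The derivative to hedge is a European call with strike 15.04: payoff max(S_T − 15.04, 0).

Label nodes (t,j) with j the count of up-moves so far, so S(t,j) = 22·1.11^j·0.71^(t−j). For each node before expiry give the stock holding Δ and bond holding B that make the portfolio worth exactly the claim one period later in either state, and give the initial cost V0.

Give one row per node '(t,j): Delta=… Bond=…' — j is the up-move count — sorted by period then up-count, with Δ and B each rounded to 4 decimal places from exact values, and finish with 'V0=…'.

(0,0): Delta=0.9794 Bond=-12.1976
(1,0): Delta=0.3678 Bond=-3.7425
(1,1): Delta=1.0000 Bond=-13.7982
V0=9.3494

No-arbitrage ⇒ martingale measure with p* = (R−d)/(u−d) = 0.9500.
At expiry t=2: V(2,0)=0.0000, V(2,1)=2.2982, V(2,2)=12.0662
Node (1,0) S=15.6200: V=(p*·2.2982+(1−p*)·0.0000)/1.09=2.0030; Δ=(2.2982−0.0000)/(17.3382−11.0902)=0.3678; B=V−Δ·S=-3.7425
Node (1,1) S=24.4200: V=(p*·12.0662+(1−p*)·2.2982)/1.09=10.6218; Δ=(12.0662−2.2982)/(27.1062−17.3382)=1.0000; B=V−Δ·S=-13.7982
Node (0,0) S=22.0000: V=(p*·10.6218+(1−p*)·2.0030)/1.09=9.3494; Δ=(10.6218−2.0030)/(24.4200−15.6200)=0.9794; B=V−Δ·S=-12.1976
The time-0 hedge costs 9.3494, which is the no-arbitrage price.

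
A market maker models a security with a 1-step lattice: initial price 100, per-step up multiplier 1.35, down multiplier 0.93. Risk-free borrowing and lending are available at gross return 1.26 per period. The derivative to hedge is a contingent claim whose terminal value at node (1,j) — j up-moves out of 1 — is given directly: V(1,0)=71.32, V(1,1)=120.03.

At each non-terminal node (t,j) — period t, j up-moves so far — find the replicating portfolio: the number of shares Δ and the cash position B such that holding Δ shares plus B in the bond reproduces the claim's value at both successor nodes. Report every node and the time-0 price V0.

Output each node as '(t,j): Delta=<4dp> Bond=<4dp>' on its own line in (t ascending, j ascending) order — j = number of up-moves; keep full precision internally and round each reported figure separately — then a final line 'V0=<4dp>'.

(0,0): Delta=1.1598 Bond=-28.9983
V0=86.9779

Since d<R<u, set p* = (R−d)/(u−d) = 0.7857; price each node as the discounted p*-expectation of its children.
At expiry t=1: V(1,0)=71.3200, V(1,1)=120.0300
Node (0,0) S=100.0000: V=(p*·120.0300+(1−p*)·71.3200)/1.26=86.9779; Δ=(120.0300−71.3200)/(135.0000−93.0000)=1.1598; B=V−Δ·S=-28.9983
Check: Δ(0,0)·S0 + B(0,0) = 86.9779 = V0.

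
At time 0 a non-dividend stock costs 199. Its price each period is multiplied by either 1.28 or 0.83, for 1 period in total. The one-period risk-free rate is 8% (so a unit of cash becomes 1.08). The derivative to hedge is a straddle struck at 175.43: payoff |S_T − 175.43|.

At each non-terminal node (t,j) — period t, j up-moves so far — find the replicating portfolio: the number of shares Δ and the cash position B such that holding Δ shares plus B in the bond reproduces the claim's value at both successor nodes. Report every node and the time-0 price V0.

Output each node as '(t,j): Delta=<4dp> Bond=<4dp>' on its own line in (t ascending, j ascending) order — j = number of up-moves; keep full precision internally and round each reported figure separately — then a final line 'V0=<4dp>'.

Risk-neutral probability p* = (R−d)/(u−d) = (1.08−0.83)/(1.28−0.83) = 0.5556.
Terminal payoffs: V(1,0)=10.2600, V(1,1)=79.2900
  t=0,j=0: stock 199.0000 → up 254.7200 (V=79.2900), down 165.1700 (V=10.2600). Price 45.0093; hedge Δ=0.7709, bond B=-108.3907.
Self-financing check: at every node Δ·S+B equals the discounted successor values.

(0,0): Delta=0.7709 Bond=-108.3907
V0=45.0093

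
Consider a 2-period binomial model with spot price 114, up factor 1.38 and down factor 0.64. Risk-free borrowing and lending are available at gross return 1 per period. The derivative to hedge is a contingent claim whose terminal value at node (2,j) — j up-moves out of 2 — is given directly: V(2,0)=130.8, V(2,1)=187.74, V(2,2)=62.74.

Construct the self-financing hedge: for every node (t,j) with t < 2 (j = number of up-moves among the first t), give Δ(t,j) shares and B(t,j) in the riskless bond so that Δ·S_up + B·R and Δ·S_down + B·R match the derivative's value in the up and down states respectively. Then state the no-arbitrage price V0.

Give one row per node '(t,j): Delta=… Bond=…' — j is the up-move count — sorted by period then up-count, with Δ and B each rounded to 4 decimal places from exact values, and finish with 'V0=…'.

Risk-neutral probability p* = (R−d)/(u−d) = (1−0.64)/(1.38−0.64) = 0.4865.
Payoff layer (t=2): V(2,0)=130.8000, V(2,1)=187.7400, V(2,2)=62.7400
Node (1,0) S=72.9600: V=(p*·187.7400+(1−p*)·130.8000)/1=158.5005; Δ=(187.7400−130.8000)/(100.6848−46.6944)=1.0546; B=V−Δ·S=81.5546
Node (1,1) S=157.3200: V=(p*·62.7400+(1−p*)·187.7400)/1=126.9292; Δ=(62.7400−187.7400)/(217.1016−100.6848)=-1.0737; B=V−Δ·S=295.8481
Node (0,0) S=114.0000: V=(p*·126.9292+(1−p*)·158.5005)/1=143.1415; Δ=(126.9292−158.5005)/(157.3200−72.9600)=-0.3742; B=V−Δ·S=185.8055
The time-0 hedge costs 143.1415, which is the no-arbitrage price.

(0,0): Delta=-0.3742 Bond=185.8055
(1,0): Delta=1.0546 Bond=81.5546
(1,1): Delta=-1.0737 Bond=295.8481
V0=143.1415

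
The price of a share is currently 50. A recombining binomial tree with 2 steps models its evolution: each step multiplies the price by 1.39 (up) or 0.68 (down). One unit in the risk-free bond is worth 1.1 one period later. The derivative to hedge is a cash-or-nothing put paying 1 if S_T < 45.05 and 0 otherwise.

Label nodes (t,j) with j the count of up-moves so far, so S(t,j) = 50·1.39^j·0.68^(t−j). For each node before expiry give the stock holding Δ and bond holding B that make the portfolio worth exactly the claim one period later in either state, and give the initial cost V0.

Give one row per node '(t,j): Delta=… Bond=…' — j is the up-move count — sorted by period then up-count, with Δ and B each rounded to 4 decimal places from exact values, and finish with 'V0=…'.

Risk-neutral probability p* = (R−d)/(u−d) = (1.1−0.68)/(1.39−0.68) = 0.5915.
Terminal values V(2,·): V(2,0)=1.0000, V(2,1)=0.0000, V(2,2)=0.0000
Node (1,0) S=34.0000: V=(p*·0.0000+(1−p*)·1.0000)/1.1=0.3713; Δ=(0.0000−1.0000)/(47.2600−23.1200)=-0.0414; B=V−Δ·S=1.7798
Node (1,1) S=69.5000: V=(p*·0.0000+(1−p*)·0.0000)/1.1=0.0000; Δ=(0.0000−0.0000)/(96.6050−47.2600)=0.0000; B=V−Δ·S=0.0000
Node (0,0) S=50.0000: V=(p*·0.0000+(1−p*)·0.3713)/1.1=0.1379; Δ=(0.0000−0.3713)/(69.5000−34.0000)=-0.0105; B=V−Δ·S=0.6609
Self-financing check: at every node Δ·S+B equals the discounted successor values.

(0,0): Delta=-0.0105 Bond=0.6609
(1,0): Delta=-0.0414 Bond=1.7798
(1,1): Delta=0.0000 Bond=0.0000
V0=0.1379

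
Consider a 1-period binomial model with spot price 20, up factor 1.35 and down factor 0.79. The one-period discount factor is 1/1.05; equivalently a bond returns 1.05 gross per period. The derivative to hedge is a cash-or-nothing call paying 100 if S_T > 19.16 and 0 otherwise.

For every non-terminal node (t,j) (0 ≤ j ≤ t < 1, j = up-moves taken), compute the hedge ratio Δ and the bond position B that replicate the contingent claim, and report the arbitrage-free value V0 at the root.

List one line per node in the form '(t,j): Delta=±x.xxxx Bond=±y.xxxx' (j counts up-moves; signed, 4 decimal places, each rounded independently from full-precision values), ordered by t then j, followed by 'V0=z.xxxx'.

(0,0): Delta=8.9286 Bond=-134.3537
V0=44.2177

Risk-neutral probability p* = (R−d)/(u−d) = (1.05−0.79)/(1.35−0.79) = 0.4643.
Terminal values V(1,·): V(1,0)=0.0000, V(1,1)=100.0000
  t=0,j=0: stock 20.0000 → up 27.0000 (V=100.0000), down 15.8000 (V=0.0000). Price 44.2177; hedge Δ=8.9286, bond B=-134.3537.
The time-0 hedge costs 44.2177, which is the no-arbitrage price.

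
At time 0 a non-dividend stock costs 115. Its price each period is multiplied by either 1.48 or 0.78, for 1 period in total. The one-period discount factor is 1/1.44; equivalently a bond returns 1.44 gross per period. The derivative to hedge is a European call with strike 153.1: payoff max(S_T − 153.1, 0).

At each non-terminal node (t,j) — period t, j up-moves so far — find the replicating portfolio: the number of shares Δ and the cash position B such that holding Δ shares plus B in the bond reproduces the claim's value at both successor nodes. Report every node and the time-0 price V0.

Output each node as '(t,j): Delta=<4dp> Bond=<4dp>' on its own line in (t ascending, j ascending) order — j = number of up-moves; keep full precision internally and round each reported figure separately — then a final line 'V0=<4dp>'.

(0,0): Delta=0.2124 Bond=-13.2321
V0=11.1964

No-arbitrage ⇒ martingale measure with p* = (R−d)/(u−d) = 0.9429.
At expiry t=1: V(1,0)=0.0000, V(1,1)=17.1000
Node (0,0) S=115.0000: V=(p*·17.1000+(1−p*)·0.0000)/1.44=11.1964; Δ=(17.1000−0.0000)/(170.2000−89.7000)=0.2124; B=V−Δ·S=-13.2321
Each (Δ,B) replicates both successor values, so the strategy is self-financing and V0 is arbitrage-free.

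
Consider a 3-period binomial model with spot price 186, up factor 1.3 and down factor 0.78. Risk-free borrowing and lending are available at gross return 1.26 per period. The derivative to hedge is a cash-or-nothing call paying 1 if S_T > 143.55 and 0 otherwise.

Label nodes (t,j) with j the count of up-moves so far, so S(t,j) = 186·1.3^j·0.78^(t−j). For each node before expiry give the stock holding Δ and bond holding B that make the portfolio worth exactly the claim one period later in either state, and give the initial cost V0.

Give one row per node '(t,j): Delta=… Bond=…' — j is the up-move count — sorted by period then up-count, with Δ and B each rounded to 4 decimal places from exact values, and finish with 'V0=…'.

(0,0): Delta=0.0000 Bond=0.4925
(1,0): Delta=0.0008 Bond=0.5088
(1,1): Delta=0.0000 Bond=0.6299
(2,0): Delta=0.0170 Bond=-1.1905
(2,1): Delta=0.0000 Bond=0.7937
(2,2): Delta=0.0000 Bond=0.7937
V0=0.4997

The replicating-portfolio and risk-neutral prices coincide; use p* = (1.26−0.78)/(1.3−0.78) = 0.9231 for the latter.
Payoff layer (t=3): V(3,0)=0.0000, V(3,1)=1.0000, V(3,2)=1.0000, V(3,3)=1.0000
(2,0): S=113.1624. Δ = (V_up−V_dn)/(S_up−S_dn) = (1.0000−0.0000)/(147.1111−88.2667) = 0.0170. V = [p*·1.0000 + (1−p*)·0.0000]/1.26 = 0.7326. B = V − Δ·S = -1.1905.
(2,1): S=188.6040. Δ = (V_up−V_dn)/(S_up−S_dn) = (1.0000−1.0000)/(245.1852−147.1111) = 0.0000. V = [p*·1.0000 + (1−p*)·1.0000]/1.26 = 0.7937. B = V − Δ·S = 0.7937.
(2,2): S=314.3400. Δ = (V_up−V_dn)/(S_up−S_dn) = (1.0000−1.0000)/(408.6420−245.1852) = 0.0000. V = [p*·1.0000 + (1−p*)·1.0000]/1.26 = 0.7937. B = V − Δ·S = 0.7937.
(1,0): S=145.0800. Δ = (V_up−V_dn)/(S_up−S_dn) = (0.7937−0.7326)/(188.6040−113.1624) = 0.0008. V = [p*·0.7937 + (1−p*)·0.7326]/1.26 = 0.6262. B = V − Δ·S = 0.5088.
(1,1): S=241.8000. Δ = (V_up−V_dn)/(S_up−S_dn) = (0.7937−0.7937)/(314.3400−188.6040) = 0.0000. V = [p*·0.7937 + (1−p*)·0.7937]/1.26 = 0.6299. B = V − Δ·S = 0.6299.
(0,0): S=186.0000. Δ = (V_up−V_dn)/(S_up−S_dn) = (0.6299−0.6262)/(241.8000−145.0800) = 0.0000. V = [p*·0.6299 + (1−p*)·0.6262]/1.26 = 0.4997. B = V − Δ·S = 0.4925.
Each (Δ,B) replicates both successor values, so the strategy is self-financing and V0 is arbitrage-free.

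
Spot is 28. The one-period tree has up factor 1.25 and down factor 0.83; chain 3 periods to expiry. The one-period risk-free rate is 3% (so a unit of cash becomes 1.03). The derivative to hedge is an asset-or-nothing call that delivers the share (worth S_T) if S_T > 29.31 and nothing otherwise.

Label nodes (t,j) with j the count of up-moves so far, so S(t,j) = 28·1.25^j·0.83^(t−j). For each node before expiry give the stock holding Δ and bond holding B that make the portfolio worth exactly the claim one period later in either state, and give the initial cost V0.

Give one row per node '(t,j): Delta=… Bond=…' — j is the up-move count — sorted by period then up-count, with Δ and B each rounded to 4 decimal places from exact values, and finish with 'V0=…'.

Under the risk-neutral measure, an up-move has probability p* = (R−d)/(u−d) = 0.4762 and values discount at R = 1.03.
At expiry t=3: V(3,0)=0.0000, V(3,1)=0.0000, V(3,2)=36.3125, V(3,3)=54.6875
Node (2,0) S=19.2892: V=(p*·0.0000+(1−p*)·0.0000)/1.03=0.0000; Δ=(0.0000−0.0000)/(24.1115−16.0100)=0.0000; B=V−Δ·S=0.0000
Node (2,1) S=29.0500: V=(p*·36.3125+(1−p*)·0.0000)/1.03=16.7880; Δ=(36.3125−0.0000)/(36.3125−24.1115)=2.9762; B=V−Δ·S=-69.6703
Node (2,2) S=43.7500: V=(p*·54.6875+(1−p*)·36.3125)/1.03=43.7500; Δ=(54.6875−36.3125)/(54.6875−36.3125)=1.0000; B=V−Δ·S=0.0000
Node (1,0) S=23.2400: V=(p*·16.7880+(1−p*)·0.0000)/1.03=7.7615; Δ=(16.7880−0.0000)/(29.0500−19.2892)=1.7199; B=V−Δ·S=-32.2100
Node (1,1) S=35.0000: V=(p*·43.7500+(1−p*)·16.7880)/1.03=28.7641; Δ=(43.7500−16.7880)/(43.7500−29.0500)=1.8341; B=V−Δ·S=-35.4310
Node (0,0) S=28.0000: V=(p*·28.7641+(1−p*)·7.7615)/1.03=17.2454; Δ=(28.7641−7.7615)/(35.0000−23.2400)=1.7859; B=V−Δ·S=-32.7610
The time-0 hedge costs 17.2454, which is the no-arbitrage price.

(0,0): Delta=1.7859 Bond=-32.7610
(1,0): Delta=1.7199 Bond=-32.2100
(1,1): Delta=1.8341 Bond=-35.4310
(2,0): Delta=0.0000 Bond=0.0000
(2,1): Delta=2.9762 Bond=-69.6703
(2,2): Delta=1.0000 Bond=0.0000
V0=17.2454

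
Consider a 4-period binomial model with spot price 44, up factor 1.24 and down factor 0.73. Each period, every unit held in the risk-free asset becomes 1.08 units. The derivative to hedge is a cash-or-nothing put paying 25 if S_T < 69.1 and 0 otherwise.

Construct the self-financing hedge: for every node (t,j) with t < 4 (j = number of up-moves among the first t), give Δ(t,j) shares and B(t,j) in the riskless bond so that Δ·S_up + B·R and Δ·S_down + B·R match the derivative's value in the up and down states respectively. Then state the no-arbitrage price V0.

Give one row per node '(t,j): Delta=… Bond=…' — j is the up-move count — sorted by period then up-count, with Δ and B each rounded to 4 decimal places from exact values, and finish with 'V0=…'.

(0,0): Delta=-0.2859 Bond=26.8772
(1,0): Delta=0.0000 Bond=19.8458
(1,1): Delta=-0.3628 Bond=33.2246
(2,0): Delta=0.0000 Bond=21.4335
(2,1): Delta=0.0000 Bond=21.4335
(2,2): Delta=-0.4604 Bond=42.4879
(3,0): Delta=0.0000 Bond=23.1481
(3,1): Delta=0.0000 Bond=23.1481
(3,2): Delta=0.0000 Bond=23.1481
(3,3): Delta=-0.5843 Bond=56.2818
V0=14.2997

The replicating-portfolio and risk-neutral prices coincide; use p* = (1.08−0.73)/(1.24−0.73) = 0.6863 for the latter.
Terminal payoffs: V(4,0)=25.0000, V(4,1)=25.0000, V(4,2)=25.0000, V(4,3)=25.0000, V(4,4)=0.0000
Node (3,0) S=17.1167: V=(p*·25.0000+(1−p*)·25.0000)/1.08=23.1481; Δ=(25.0000−25.0000)/(21.2248−12.4952)=0.0000; B=V−Δ·S=23.1481
Node (3,1) S=29.0750: V=(p*·25.0000+(1−p*)·25.0000)/1.08=23.1481; Δ=(25.0000−25.0000)/(36.0530−21.2248)=0.0000; B=V−Δ·S=23.1481
Node (3,2) S=49.3877: V=(p*·25.0000+(1−p*)·25.0000)/1.08=23.1481; Δ=(25.0000−25.0000)/(61.2408−36.0530)=0.0000; B=V−Δ·S=23.1481
Node (3,3) S=83.8915: V=(p*·0.0000+(1−p*)·25.0000)/1.08=7.2622; Δ=(0.0000−25.0000)/(104.0254−61.2408)=-0.5843; B=V−Δ·S=56.2818
Node (2,0) S=23.4476: V=(p*·23.1481+(1−p*)·23.1481)/1.08=21.4335; Δ=(23.1481−23.1481)/(29.0750−17.1167)=0.0000; B=V−Δ·S=21.4335
Node (2,1) S=39.8288: V=(p*·23.1481+(1−p*)·23.1481)/1.08=21.4335; Δ=(23.1481−23.1481)/(49.3877−29.0750)=0.0000; B=V−Δ·S=21.4335
Node (2,2) S=67.6544: V=(p*·7.2622+(1−p*)·23.1481)/1.08=11.3389; Δ=(7.2622−23.1481)/(83.8915−49.3877)=-0.4604; B=V−Δ·S=42.4879
Node (1,0) S=32.1200: V=(p*·21.4335+(1−p*)·21.4335)/1.08=19.8458; Δ=(21.4335−21.4335)/(39.8288−23.4476)=0.0000; B=V−Δ·S=19.8458
Node (1,1) S=54.5600: V=(p*·11.3389+(1−p*)·21.4335)/1.08=13.4313; Δ=(11.3389−21.4335)/(67.6544−39.8288)=-0.3628; B=V−Δ·S=33.2246
Node (0,0) S=44.0000: V=(p*·13.4313+(1−p*)·19.8458)/1.08=14.2997; Δ=(13.4313−19.8458)/(54.5600−32.1200)=-0.2859; B=V−Δ·S=26.8772
The time-0 hedge costs 14.2997, which is the no-arbitrage price.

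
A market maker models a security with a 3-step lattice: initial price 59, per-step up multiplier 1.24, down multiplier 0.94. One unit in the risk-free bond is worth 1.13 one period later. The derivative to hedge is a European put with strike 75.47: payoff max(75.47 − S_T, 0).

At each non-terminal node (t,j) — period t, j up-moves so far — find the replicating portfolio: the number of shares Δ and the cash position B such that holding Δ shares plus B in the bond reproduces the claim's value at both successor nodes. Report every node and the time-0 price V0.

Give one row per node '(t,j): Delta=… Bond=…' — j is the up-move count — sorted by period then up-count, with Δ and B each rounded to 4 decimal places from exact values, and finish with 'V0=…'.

The replicating-portfolio and risk-neutral prices coincide; use p* = (1.13−0.94)/(1.24−0.94) = 0.6333 for the latter.
Terminal values V(3,·): V(3,0)=26.4655, V(3,1)=10.8258, V(3,2)=0.0000, V(3,3)=0.0000
Node (2,0) S=52.1324: V=(p*·10.8258+(1−p*)·26.4655)/1.13=14.6552; Δ=(10.8258−26.4655)/(64.6442−49.0045)=-1.0000; B=V−Δ·S=66.7876
Node (2,1) S=68.7704: V=(p*·0.0000+(1−p*)·10.8258)/1.13=3.5128; Δ=(0.0000−10.8258)/(85.2753−64.6442)=-0.5247; B=V−Δ·S=39.5989
Node (2,2) S=90.7184: V=(p*·0.0000+(1−p*)·0.0000)/1.13=0.0000; Δ=(0.0000−0.0000)/(112.4908−85.2753)=0.0000; B=V−Δ·S=0.0000
Node (1,0) S=55.4600: V=(p*·3.5128+(1−p*)·14.6552)/1.13=6.7242; Δ=(3.5128−14.6552)/(68.7704−52.1324)=-0.6697; B=V−Δ·S=43.8656
Node (1,1) S=73.1600: V=(p*·0.0000+(1−p*)·3.5128)/1.13=1.1398; Δ=(0.0000−3.5128)/(90.7184−68.7704)=-0.1601; B=V−Δ·S=12.8492
Node (0,0) S=59.0000: V=(p*·1.1398+(1−p*)·6.7242)/1.13=2.8207; Δ=(1.1398−6.7242)/(73.1600−55.4600)=-0.3155; B=V−Δ·S=21.4353
Check: Δ(0,0)·S0 + B(0,0) = 2.8207 = V0.

(0,0): Delta=-0.3155 Bond=21.4353
(1,0): Delta=-0.6697 Bond=43.8656
(1,1): Delta=-0.1601 Bond=12.8492
(2,0): Delta=-1.0000 Bond=66.7876
(2,1): Delta=-0.5247 Bond=39.5989
(2,2): Delta=0.0000 Bond=0.0000
V0=2.8207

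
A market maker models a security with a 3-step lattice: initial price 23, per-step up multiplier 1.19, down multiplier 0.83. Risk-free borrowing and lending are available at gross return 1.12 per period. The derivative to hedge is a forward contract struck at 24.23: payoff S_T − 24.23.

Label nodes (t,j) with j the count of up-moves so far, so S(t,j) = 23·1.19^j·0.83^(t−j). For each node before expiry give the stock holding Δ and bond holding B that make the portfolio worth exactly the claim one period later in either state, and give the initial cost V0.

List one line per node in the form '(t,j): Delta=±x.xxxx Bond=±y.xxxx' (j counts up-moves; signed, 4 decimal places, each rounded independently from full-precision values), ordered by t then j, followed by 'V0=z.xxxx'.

Risk-neutral probability p* = (R−d)/(u−d) = (1.12−0.83)/(1.19−0.83) = 0.8056.
Payoff layer (t=3): V(3,0)=-11.0789, V(3,1)=-5.3748, V(3,2)=2.8033, V(3,3)=14.5287
(2,0): S=15.8447. Δ = (V_up−V_dn)/(S_up−S_dn) = (-5.3748−-11.0789)/(18.8552−13.1511) = 1.0000. V = [p*·-5.3748 + (1−p*)·-11.0789]/1.12 = -5.7892. B = V − Δ·S = -21.6339.
(2,1): S=22.7171. Δ = (V_up−V_dn)/(S_up−S_dn) = (2.8033−-5.3748)/(27.0333−18.8552) = 1.0000. V = [p*·2.8033 + (1−p*)·-5.3748]/1.12 = 1.0832. B = V − Δ·S = -21.6339.
(2,2): S=32.5703. Δ = (V_up−V_dn)/(S_up−S_dn) = (14.5287−2.8033)/(38.7587−27.0333) = 1.0000. V = [p*·14.5287 + (1−p*)·2.8033]/1.12 = 10.9364. B = V − Δ·S = -21.6339.
(1,0): S=19.0900. Δ = (V_up−V_dn)/(S_up−S_dn) = (1.0832−-5.7892)/(22.7171−15.8447) = 1.0000. V = [p*·1.0832 + (1−p*)·-5.7892]/1.12 = -0.2260. B = V − Δ·S = -19.3160.
(1,1): S=27.3700. Δ = (V_up−V_dn)/(S_up−S_dn) = (10.9364−1.0832)/(32.5703−22.7171) = 1.0000. V = [p*·10.9364 + (1−p*)·1.0832]/1.12 = 8.0540. B = V − Δ·S = -19.3160.
(0,0): S=23.0000. Δ = (V_up−V_dn)/(S_up−S_dn) = (8.0540−-0.2260)/(27.3700−19.0900) = 1.0000. V = [p*·8.0540 + (1−p*)·-0.2260]/1.12 = 5.7536. B = V − Δ·S = -17.2464.
Check: Δ(0,0)·S0 + B(0,0) = 5.7536 = V0.

(0,0): Delta=1.0000 Bond=-17.2464
(1,0): Delta=1.0000 Bond=-19.3160
(1,1): Delta=1.0000 Bond=-19.3160
(2,0): Delta=1.0000 Bond=-21.6339
(2,1): Delta=1.0000 Bond=-21.6339
(2,2): Delta=1.0000 Bond=-21.6339
V0=5.7536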